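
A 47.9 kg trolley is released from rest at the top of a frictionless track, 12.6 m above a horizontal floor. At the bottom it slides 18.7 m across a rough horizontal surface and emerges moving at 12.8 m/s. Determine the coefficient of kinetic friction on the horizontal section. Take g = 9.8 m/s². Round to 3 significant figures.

Energy bookkeeping (friction removes W_f = μ_k N d):
mgh = ½mv² + μ_k m g d
mgh = 5914.7 J; ½mv² = 3924.0 J
W_f = 5914.7 − 3924.0 = 1991 J
μ_k = W_f/(mg·d) = 1991/(469.4 × 18.7) = 0.2268

μ_k = 0.227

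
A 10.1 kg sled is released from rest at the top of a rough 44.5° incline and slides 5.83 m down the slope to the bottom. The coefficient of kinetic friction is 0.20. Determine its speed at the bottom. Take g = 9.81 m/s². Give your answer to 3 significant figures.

Work–energy: mg(L sinθ) − μ_k(mg cosθ)L = ½mv²
mgh = mgL sinθ = (10.1)(9.81)(5.83)sin44.5° = 404.87 J
W_f = μ_k mg cosθ · L = (0.20)(10.1)(9.81)cos44.5°·5.83 = 82.40 J
½mv² = 404.87 − 82.40 = 322.47 J
v = √(2 × 322.47/10.1) = 7.991 m/s

v = 7.99 m/s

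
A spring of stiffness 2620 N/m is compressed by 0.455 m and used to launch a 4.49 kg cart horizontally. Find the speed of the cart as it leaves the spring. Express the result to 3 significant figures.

v = 11.0 m/s

Conservation of energy: ½kx² = ½mv²
v = x√(k/m) = 0.455 × √(2620/4.49) = 10.99 m/s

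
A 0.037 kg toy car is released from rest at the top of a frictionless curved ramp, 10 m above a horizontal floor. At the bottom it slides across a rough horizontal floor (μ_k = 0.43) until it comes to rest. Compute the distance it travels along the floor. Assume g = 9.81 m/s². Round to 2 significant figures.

Energy bookkeeping (friction removes W_f = μ_k N d):
At rest all PE has been dissipated by friction: mgh = μ_k m g d
d = h/μ_k = 10/0.43 = 23.26 m

d = 23 m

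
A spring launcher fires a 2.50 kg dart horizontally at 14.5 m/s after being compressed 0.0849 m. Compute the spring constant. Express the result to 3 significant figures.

½kx² = ½mv²
k = mv²/x² = (2.50)(14.5)²/(0.0849)² = 72922 N/m

k = 72900 N/m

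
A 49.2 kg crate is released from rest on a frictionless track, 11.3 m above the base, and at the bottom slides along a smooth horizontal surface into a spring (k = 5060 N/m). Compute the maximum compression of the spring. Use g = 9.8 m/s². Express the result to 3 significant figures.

x = 1.47 m

Energy conservation (no friction) from release to max compression: mgh = ½kx²
x = √(2mgh/k) = √(2 × 49.2 × 9.8 × 11.3 / 5060) = 1.467 m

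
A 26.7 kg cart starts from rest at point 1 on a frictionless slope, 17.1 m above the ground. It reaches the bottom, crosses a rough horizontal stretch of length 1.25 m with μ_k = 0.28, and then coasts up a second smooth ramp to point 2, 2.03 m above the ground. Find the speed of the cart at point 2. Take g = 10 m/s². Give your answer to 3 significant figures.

Energy at 1: mgh₁ = (26.7)(10)(17.1) = 4565.7 J
Friction loss: W_f = μ_k mg d = 93.45 J
At 2: ½mv² + mgh₂ = mgh₁ − W_f
½mv² = 4565.7 − 93.45 − 542.01 = 3930.2 J
v = √(2 × 3930.2/26.7) = 17.16 m/s

v = 17.2 m/s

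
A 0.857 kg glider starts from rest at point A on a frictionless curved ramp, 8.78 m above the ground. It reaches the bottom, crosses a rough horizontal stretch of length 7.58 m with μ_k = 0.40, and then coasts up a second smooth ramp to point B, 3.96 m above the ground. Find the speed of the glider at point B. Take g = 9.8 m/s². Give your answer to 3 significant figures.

v = 5.92 m/s

Energy at A: mgh₁ = (0.857)(9.8)(8.78) = 73.740 J
Friction loss: W_f = μ_k mg d = 25.46 J
At B: ½mv² + mgh₂ = mgh₁ − W_f
½mv² = 73.740 − 25.46 − 33.258 = 15.017 J
v = √(2 × 15.017/0.857) = 5.920 m/s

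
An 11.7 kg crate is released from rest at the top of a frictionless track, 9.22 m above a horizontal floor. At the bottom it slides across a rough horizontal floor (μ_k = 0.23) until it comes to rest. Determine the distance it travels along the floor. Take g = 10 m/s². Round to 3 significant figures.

Energy at the top = energy at the end + work done against friction:
At rest all PE has been dissipated by friction: mgh = μ_k m g d
d = h/μ_k = 9.22/0.23 = 40.09 m

d = 40.1 m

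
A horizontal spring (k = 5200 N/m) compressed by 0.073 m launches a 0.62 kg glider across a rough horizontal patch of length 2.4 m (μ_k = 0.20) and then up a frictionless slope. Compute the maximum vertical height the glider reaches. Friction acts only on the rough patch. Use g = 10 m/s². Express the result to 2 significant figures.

h = 1.8 m

Spring energy: E₀ = ½kx² = ½(5200)(0.073)² = 13.855 J
Friction: W_f = μ_k mg d = (0.20)(0.62)(10)(2.4) = 2.976 J
Energy at base of ramp: E = 13.855 − 2.976 = 10.879 J
At max height all remaining energy is PE: mgh = E ⇒ h = E/(mg) = 10.879/(0.62 × 10) = 1.755 m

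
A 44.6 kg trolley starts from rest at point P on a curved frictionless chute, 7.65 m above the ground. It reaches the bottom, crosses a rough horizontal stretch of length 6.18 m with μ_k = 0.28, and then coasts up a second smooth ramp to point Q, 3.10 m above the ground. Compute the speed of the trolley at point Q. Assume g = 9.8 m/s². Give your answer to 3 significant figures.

Energy at P: mgh₁ = (44.6)(9.8)(7.65) = 3343.7 J
Friction loss: W_f = μ_k mg d = 756.3 J
At Q: ½mv² + mgh₂ = mgh₁ − W_f
½mv² = 3343.7 − 756.3 − 1354.9 = 1232.4 J
v = √(2 × 1232.4/44.6) = 7.434 m/s

v = 7.43 m/s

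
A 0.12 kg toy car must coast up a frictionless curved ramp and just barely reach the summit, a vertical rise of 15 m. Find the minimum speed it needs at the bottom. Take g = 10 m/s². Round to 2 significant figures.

At the top it is momentarily at rest, so all KE converts to PE: ½mv² = mgh
v = √(2gh) = √(2 × 10 × 15) = 17.32 m/s

v = 17 m/s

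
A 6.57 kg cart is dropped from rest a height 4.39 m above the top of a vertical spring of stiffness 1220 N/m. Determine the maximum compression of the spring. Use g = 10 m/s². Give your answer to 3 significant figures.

Let x be the compression. The total drop is H + x, and the cart is instantaneously at rest at max compression, so energy conservation gives:
mg(H + x) = ½kx²
½(1220)x² − (6.57)(10)x − (6.57)(10)(4.39) = 0
610.0x² − 65.70x − 288.4 = 0
x = [65.70 + √(4316 + 703752)]/(2 × 610.0) = 0.7436 m

x = 0.744 m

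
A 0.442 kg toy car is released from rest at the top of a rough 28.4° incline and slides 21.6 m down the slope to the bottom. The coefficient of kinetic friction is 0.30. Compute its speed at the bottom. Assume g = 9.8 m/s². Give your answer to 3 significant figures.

v = 9.47 m/s

Taking the bottom as reference, mgh = ½mv² + μ_k N L with h = L sinθ, N = mg cosθ:
mgh = mgL sinθ = (0.442)(9.8)(21.6)sin28.4° = 44.501 J
W_f = μ_k mg cosθ · L = (0.30)(0.442)(9.8)cos28.4°·21.6 = 24.69 J
½mv² = 44.501 − 24.69 = 19.810 J
v = √(2 × 19.810/0.442) = 9.468 m/s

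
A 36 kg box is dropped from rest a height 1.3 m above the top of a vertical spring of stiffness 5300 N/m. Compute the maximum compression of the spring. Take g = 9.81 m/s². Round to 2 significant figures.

x = 0.49 m

Let x be the compression. The total drop is H + x, and the box is instantaneously at rest at max compression, so energy conservation gives:
mg(H + x) = ½kx²
½(5300)x² − (36)(9.81)x − (36)(9.81)(1.3) = 0
2650x² − 353.2x − 459.1 = 0
x = [353.2 + √(124722 + 4.8665e+06)]/(2 × 2650) = 0.4882 m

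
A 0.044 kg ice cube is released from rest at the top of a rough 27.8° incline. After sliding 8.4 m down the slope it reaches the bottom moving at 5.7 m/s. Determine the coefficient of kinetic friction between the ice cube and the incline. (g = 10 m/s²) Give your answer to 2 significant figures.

μ_k = 0.31

mgh = ½mv² + μ_k (mg cosθ) L, with h = L sinθ
mgL sinθ = 1.7238 J; ½mv² = 0.71478 J
W_f = 1.7238 − 0.71478 = 1.009 J
μ_k = W_f/(mg cosθ · L) = 1.009/(0.3892 × 8.4) = 0.3086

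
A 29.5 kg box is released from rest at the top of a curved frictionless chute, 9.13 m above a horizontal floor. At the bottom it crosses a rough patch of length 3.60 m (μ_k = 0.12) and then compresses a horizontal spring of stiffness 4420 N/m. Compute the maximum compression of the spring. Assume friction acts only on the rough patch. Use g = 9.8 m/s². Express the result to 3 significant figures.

x = 1.07 m

Initial energy: E₁ = mgh = (29.5)(9.8)(9.13) = 2639.5 J
Friction removes W_f = μ_k mg d = (0.12)(29.5)(9.8)(3.60) = 124.9 J
Energy reaching the spring: E = 2639.5 − 124.9 = 2514.6 J
At max compression ½kx² = E ⇒ x = √(2E/k) = √(2 × 2514.6/4420) = 1.067 m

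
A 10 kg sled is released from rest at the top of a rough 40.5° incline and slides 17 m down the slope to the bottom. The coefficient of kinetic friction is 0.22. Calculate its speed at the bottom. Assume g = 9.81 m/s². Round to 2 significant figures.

v = 13 m/s

Taking the bottom as reference, mgh = ½mv² + μ_k N L with h = L sinθ, N = mg cosθ:
mgh = mgL sinθ = (10)(9.81)(17)sin40.5° = 1083.1 J
W_f = μ_k mg cosθ · L = (0.22)(10)(9.81)cos40.5°·17 = 279.0 J
½mv² = 1083.1 − 279.0 = 804.10 J
v = √(2 × 804.10/10) = 12.68 m/s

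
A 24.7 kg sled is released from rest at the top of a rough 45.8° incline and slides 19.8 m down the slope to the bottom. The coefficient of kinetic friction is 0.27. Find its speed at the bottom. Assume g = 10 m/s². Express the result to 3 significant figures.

Taking the bottom as reference, mgh = ½mv² + μ_k N L with h = L sinθ, N = mg cosθ:
mgh = mgL sinθ = (24.7)(10)(19.8)sin45.8° = 3506.1 J
W_f = μ_k mg cosθ · L = (0.27)(24.7)(10)cos45.8°·19.8 = 920.6 J
½mv² = 3506.1 − 920.6 = 2585.5 J
v = √(2 × 2585.5/24.7) = 14.47 m/s

v = 14.5 m/s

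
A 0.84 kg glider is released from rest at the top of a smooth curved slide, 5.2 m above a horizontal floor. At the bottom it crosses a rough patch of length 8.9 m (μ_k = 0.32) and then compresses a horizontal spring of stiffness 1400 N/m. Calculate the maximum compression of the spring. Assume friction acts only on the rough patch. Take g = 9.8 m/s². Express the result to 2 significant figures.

Initial energy: E₁ = mgh = (0.84)(9.8)(5.2) = 42.806 J
Friction removes W_f = μ_k mg d = (0.32)(0.84)(9.8)(8.9) = 23.44 J
Energy reaching the spring: E = 42.806 − 23.44 = 19.362 J
At max compression ½kx² = E ⇒ x = √(2E/k) = √(2 × 19.362/1400) = 0.1663 m

x = 0.17 m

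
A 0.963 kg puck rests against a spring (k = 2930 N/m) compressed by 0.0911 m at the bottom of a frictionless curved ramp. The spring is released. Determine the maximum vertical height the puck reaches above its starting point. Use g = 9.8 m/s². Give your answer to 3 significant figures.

At maximum height the puck is at rest, so ½kx² = mgh
h = kx²/(2mg) = (2930)(0.0911)²/(2 × 0.963 × 9.8) = 1.288 m

h = 1.29 m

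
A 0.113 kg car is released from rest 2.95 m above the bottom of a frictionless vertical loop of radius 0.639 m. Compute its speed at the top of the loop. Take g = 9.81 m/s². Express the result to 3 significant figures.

v = 5.73 m/s

Energy conservation: mgh = ½mv_top² + mg(2r)
v_top² = 2g(h − 2r) = 2(9.81)(2.95 − 1.278) = 32.80
v_top = 5.728 m/s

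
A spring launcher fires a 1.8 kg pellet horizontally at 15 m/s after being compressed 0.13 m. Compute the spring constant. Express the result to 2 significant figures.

k = 24000 N/m

Energy stored in the spring equals the launch KE: ½kx² = ½mv²
k = mv²/x² = (1.8)(15)²/(0.13)² = 23964 N/m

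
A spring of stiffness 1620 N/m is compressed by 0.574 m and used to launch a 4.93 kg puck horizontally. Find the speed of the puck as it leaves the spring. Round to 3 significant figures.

v = 10.4 m/s

The puck leaves the spring when the spring is at natural length, so ½kx² = ½mv²
v = x√(k/m) = 0.574 × √(1620/4.93) = 10.41 m/s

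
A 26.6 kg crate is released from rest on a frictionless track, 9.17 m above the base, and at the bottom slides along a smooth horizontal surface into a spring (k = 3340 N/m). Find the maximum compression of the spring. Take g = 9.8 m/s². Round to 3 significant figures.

x = 1.20 m

At max compression the crate is momentarily at rest: mgh = ½kx²
x = √(2mgh/k) = √(2 × 26.6 × 9.8 × 9.17 / 3340) = 1.196 m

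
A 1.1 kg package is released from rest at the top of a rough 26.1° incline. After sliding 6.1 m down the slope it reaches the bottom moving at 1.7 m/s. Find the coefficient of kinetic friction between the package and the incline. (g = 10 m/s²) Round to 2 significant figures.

mgh = ½mv² + μ_k (mg cosθ) L, with h = L sinθ
mgL sinθ = 29.520 J; ½mv² = 1.5895 J
W_f = 29.520 − 1.5895 = 27.93 J
μ_k = W_f/(mg cosθ · L) = 27.93/(9.878 × 6.1) = 0.4635

μ_k = 0.46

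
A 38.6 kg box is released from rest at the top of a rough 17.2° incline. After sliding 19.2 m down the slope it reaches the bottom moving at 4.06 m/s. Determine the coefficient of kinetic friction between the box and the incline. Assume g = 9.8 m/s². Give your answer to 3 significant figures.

Energy balance down the incline: mg L sinθ − ½mv² = μ_k (mg cosθ) L
mgL sinθ = 2147.7 J; ½mv² = 318.13 J
W_f = 2147.7 − 318.13 = 1830 J
μ_k = W_f/(mg cosθ · L) = 1830/(361.4 × 19.2) = 0.2637

μ_k = 0.264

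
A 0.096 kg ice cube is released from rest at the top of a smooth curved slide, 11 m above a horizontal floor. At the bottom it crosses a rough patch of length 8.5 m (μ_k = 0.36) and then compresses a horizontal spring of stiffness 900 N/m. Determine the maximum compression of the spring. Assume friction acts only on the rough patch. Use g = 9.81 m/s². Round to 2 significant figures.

Initial energy: E₁ = mgh = (0.096)(9.81)(11) = 10.359 J
Friction removes W_f = μ_k mg d = (0.36)(0.096)(9.81)(8.5) = 2.882 J
Energy reaching the spring: E = 10.359 − 2.882 = 7.4776 J
At max compression ½kx² = E ⇒ x = √(2E/k) = √(2 × 7.4776/900) = 0.1289 m

x = 0.13 m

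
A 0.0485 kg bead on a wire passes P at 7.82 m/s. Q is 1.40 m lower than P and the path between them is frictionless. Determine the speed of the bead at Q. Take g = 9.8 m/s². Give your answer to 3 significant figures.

Mechanical energy is conserved (no friction): ½mv₀² + mgh = ½mv²
v² = v₀² + 2gh = (7.82)² + 2(9.8)(1.40) = 88.592
v = √88.592 = 9.412 m/s

v = 9.41 m/s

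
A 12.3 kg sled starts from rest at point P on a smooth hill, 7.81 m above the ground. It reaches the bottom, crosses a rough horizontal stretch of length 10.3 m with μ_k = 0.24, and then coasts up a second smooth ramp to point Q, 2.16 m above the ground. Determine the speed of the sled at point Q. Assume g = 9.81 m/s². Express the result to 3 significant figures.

Energy at P: mgh₁ = (12.3)(9.81)(7.81) = 942.38 J
Friction loss: W_f = μ_k mg d = 298.3 J
At Q: ½mv² + mgh₂ = mgh₁ − W_f
½mv² = 942.38 − 298.3 − 260.63 = 383.47 J
v = √(2 × 383.47/12.3) = 7.896 m/s

v = 7.90 m/s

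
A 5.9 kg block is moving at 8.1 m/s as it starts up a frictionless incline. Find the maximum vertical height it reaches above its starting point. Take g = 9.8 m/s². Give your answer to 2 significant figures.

h = 3.3 m

By energy conservation, ½mv² = mgh
h = v²/(2g) = 8.1²/(2 × 9.8) = 3.347 m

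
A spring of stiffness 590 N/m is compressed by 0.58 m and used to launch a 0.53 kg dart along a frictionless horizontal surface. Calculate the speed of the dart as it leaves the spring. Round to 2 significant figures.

v = 19 m/s

Spring PE converts entirely to kinetic energy: ½kx² = ½mv²
v = x√(k/m) = 0.58 × √(590/0.53) = 19.35 m/s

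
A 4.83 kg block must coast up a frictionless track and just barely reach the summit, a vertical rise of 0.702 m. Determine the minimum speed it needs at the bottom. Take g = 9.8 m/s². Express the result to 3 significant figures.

At the top it is momentarily at rest, so all KE converts to PE: ½mv² = mgh
v = √(2gh) = √(2 × 9.8 × 0.702) = 3.709 m/s

v = 3.71 m/s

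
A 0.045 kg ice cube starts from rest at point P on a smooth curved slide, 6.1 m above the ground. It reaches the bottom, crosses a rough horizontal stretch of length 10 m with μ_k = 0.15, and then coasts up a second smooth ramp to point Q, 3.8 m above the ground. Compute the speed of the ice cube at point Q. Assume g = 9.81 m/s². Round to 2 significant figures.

Energy at P: mgh₁ = (0.045)(9.81)(6.1) = 2.6928 J
Friction loss: W_f = μ_k mg d = 0.6622 J
At Q: ½mv² + mgh₂ = mgh₁ − W_f
½mv² = 2.6928 − 0.6622 − 1.6775 = 0.35316 J
v = √(2 × 0.35316/0.045) = 3.962 m/s

v = 4.0 m/s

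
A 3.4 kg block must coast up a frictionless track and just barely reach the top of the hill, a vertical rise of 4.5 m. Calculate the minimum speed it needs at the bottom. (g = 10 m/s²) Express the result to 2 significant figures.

At the top it is momentarily at rest, so all KE converts to PE: ½mv² = mgh
v = √(2gh) = √(2 × 10 × 4.5) = 9.487 m/s

v = 9.5 m/s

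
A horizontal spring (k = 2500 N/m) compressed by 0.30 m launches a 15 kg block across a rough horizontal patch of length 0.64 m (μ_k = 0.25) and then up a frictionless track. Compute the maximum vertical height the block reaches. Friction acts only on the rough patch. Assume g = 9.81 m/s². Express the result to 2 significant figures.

Spring energy: E₀ = ½kx² = ½(2500)(0.30)² = 112.50 J
Friction: W_f = μ_k mg d = (0.25)(15)(9.81)(0.64) = 23.54 J
Energy at base of ramp: E = 112.50 − 23.54 = 88.956 J
At max height all remaining energy is PE: mgh = E ⇒ h = E/(mg) = 88.956/(15 × 9.81) = 0.6045 m

h = 0.60 m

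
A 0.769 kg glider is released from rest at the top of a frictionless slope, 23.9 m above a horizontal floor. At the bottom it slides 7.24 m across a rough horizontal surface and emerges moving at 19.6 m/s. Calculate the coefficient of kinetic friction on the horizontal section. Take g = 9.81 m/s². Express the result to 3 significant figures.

Applying the work–energy principle:
mgh = ½mv² + μ_k m g d
mgh = 180.30 J; ½mv² = 147.71 J
W_f = 180.30 − 147.71 = 32.59 J
μ_k = W_f/(mg·d) = 32.59/(7.544 × 7.24) = 0.5967

μ_k = 0.597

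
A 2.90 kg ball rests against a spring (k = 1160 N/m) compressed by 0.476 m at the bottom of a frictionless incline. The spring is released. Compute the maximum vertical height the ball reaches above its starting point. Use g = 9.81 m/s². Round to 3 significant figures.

h = 4.62 m

Energy conservation from release to the highest point: ½kx² = mgh
h = kx²/(2mg) = (1160)(0.476)²/(2 × 2.90 × 9.81) = 4.619 m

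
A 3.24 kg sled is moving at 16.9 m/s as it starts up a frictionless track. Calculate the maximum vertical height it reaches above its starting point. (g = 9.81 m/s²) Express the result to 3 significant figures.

Setting KE at the bottom equal to PE gained: ½mv² = mgh
h = v²/(2g) = 16.9²/(2 × 9.81) = 14.56 m

h = 14.6 m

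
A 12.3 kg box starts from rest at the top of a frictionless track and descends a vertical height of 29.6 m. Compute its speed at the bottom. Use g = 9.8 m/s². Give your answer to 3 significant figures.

v = 24.1 m/s

Mechanical energy is conserved (no friction): mgh = ½mv²
The mass cancels from both sides.
v = √(2gh) = √(2 × 9.8 × 29.6) = √580.16 = 24.09 m/s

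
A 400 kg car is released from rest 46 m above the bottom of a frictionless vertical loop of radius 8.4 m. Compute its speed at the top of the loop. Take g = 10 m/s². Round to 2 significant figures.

Energy conservation: mgh = ½mv_top² + mg(2r)
v_top² = 2g(h − 2r) = 2(10)(46 − 16.80) = 584.0
v_top = 24.17 m/s

v = 24 m/s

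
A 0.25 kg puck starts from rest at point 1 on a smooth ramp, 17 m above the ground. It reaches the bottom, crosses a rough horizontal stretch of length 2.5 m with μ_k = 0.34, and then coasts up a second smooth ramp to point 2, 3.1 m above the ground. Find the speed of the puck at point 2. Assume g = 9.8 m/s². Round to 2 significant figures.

v = 16 m/s

Energy at 1: mgh₁ = (0.25)(9.8)(17) = 41.650 J
Friction loss: W_f = μ_k mg d = 2.083 J
At 2: ½mv² + mgh₂ = mgh₁ − W_f
½mv² = 41.650 − 2.083 − 7.5950 = 31.973 J
v = √(2 × 31.973/0.25) = 15.99 m/s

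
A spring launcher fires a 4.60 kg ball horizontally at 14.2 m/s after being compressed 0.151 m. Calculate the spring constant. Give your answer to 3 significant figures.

Energy stored in the spring equals the launch KE: ½kx² = ½mv²
k = mv²/x² = (4.60)(14.2)²/(0.151)² = 40680 N/m

k = 40700 N/m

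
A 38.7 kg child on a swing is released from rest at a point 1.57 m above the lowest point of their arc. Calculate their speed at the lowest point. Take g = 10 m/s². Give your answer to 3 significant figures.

Energy conservation between the two points: mgh = ½mv²
v = √(2gh) = √(2 × 10 × 1.57) = √31.400 = 5.604 m/s

v = 5.60 m/s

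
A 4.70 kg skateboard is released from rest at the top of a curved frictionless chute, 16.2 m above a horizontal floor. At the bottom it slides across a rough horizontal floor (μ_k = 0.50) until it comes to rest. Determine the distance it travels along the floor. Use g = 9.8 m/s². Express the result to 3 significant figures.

Applying the work–energy principle:
At rest all PE has been dissipated by friction: mgh = μ_k m g d
d = h/μ_k = 16.2/0.50 = 32.40 m

d = 32.4 m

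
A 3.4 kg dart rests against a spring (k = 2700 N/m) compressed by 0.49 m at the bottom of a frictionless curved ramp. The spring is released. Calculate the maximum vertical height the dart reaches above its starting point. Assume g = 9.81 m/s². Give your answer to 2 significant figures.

All spring PE becomes gravitational PE at the highest point: ½kx² = mgh
h = kx²/(2mg) = (2700)(0.49)²/(2 × 3.4 × 9.81) = 9.718 m

h = 9.7 m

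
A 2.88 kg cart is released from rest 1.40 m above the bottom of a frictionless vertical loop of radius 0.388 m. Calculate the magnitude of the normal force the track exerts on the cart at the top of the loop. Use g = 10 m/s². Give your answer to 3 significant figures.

Energy from release to top (height 2r): mgh = ½mv_top² + mg(2r)
v_top² = 2g(h − 2r) = 2(10)(1.40 − 0.7760) = 12.480 m²/s²
At the top, both N and weight point toward the centre: N + mg = mv_top²/r
N = m(v_top²/r − g) = 2.88(12.480/0.388 − 10) = 63.84 N

N = 63.8 N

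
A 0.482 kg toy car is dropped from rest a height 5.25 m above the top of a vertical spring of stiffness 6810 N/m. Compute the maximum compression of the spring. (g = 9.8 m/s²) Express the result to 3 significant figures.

x = 0.0860 m

Measuring PE from the top of the relaxed spring, at max compression the car has dropped H + x with zero KE, so:
mg(H + x) = ½kx²
½(6810)x² − (0.482)(9.8)x − (0.482)(9.8)(5.25) = 0
3405x² − 4.724x − 24.80 = 0
x = [4.724 + √(22.31 + 337761)]/(2 × 3405) = 0.08604 m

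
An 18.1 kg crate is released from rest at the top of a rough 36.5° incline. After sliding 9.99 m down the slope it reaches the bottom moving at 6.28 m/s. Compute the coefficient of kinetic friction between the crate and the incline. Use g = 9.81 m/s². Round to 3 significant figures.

μ_k = 0.490

mgh = ½mv² + μ_k (mg cosθ) L, with h = L sinθ
mgL sinθ = 1055.1 J; ½mv² = 356.92 J
W_f = 1055.1 − 356.92 = 698.2 J
μ_k = W_f/(mg cosθ · L) = 698.2/(142.7 × 9.99) = 0.4897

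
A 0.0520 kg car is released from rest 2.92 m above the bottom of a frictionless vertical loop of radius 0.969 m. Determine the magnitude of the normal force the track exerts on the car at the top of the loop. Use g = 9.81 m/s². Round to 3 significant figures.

Energy from release to top (height 2r): mgh = ½mv_top² + mg(2r)
v_top² = 2g(h − 2r) = 2(9.81)(2.92 − 1.938) = 19.267 m²/s²
At the top, both N and weight point toward the centre: N + mg = mv_top²/r
N = m(v_top²/r − g) = 0.0520(19.267/0.969 − 9.81) = 0.5238 N

N = 0.524 N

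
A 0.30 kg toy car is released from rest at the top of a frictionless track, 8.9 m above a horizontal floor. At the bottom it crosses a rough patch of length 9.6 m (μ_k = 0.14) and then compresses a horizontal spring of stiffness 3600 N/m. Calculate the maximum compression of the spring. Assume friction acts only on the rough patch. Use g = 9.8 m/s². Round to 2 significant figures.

x = 0.11 m

Initial energy: E₁ = mgh = (0.30)(9.8)(8.9) = 26.166 J
Friction removes W_f = μ_k mg d = (0.14)(0.30)(9.8)(9.6) = 3.951 J
Energy reaching the spring: E = 26.166 − 3.951 = 22.215 J
At max compression ½kx² = E ⇒ x = √(2E/k) = √(2 × 22.215/3600) = 0.1111 m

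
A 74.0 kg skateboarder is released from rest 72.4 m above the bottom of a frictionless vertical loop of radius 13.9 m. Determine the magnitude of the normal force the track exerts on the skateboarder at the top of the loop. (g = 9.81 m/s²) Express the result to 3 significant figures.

N = 3930 N

Energy from release to top (height 2r): mgh = ½mv_top² + mg(2r)
v_top² = 2g(h − 2r) = 2(9.81)(72.4 − 27.80) = 875.05 m²/s²
At the top, both N and weight point toward the centre: N + mg = mv_top²/r
N = m(v_top²/r − g) = 74.0(875.05/13.9 − 9.81) = 3933 N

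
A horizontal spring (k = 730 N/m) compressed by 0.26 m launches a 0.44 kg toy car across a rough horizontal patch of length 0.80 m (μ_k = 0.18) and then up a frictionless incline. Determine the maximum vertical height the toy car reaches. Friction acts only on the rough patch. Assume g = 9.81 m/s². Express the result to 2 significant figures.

h = 5.6 m

Spring energy: E₀ = ½kx² = ½(730)(0.26)² = 24.674 J
Friction: W_f = μ_k mg d = (0.18)(0.44)(9.81)(0.80) = 0.6216 J
Energy at base of ramp: E = 24.674 − 0.6216 = 24.052 J
At max height all remaining energy is PE: mgh = E ⇒ h = E/(mg) = 24.052/(0.44 × 9.81) = 5.572 m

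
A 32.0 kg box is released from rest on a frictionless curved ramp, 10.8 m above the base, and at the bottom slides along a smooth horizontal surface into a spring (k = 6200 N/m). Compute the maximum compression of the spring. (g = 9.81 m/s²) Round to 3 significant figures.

x = 1.05 m

Energy conservation (no friction) from release to max compression: mgh = ½kx²
x = √(2mgh/k) = √(2 × 32.0 × 9.81 × 10.8 / 6200) = 1.046 m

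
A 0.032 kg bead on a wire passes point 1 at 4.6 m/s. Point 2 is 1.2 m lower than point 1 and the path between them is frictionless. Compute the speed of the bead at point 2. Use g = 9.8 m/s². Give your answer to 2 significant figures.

By conservation of mechanical energy, ½mv₀² + mgh = ½mv²
v² = v₀² + 2gh = (4.6)² + 2(9.8)(1.2) = 44.680
v = √44.680 = 6.684 m/s

v = 6.7 m/s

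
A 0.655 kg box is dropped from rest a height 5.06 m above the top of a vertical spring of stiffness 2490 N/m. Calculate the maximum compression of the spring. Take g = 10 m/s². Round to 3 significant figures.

Measuring PE from the top of the relaxed spring, at max compression the box has dropped H + x with zero KE, so:
mg(H + x) = ½kx²
½(2490)x² − (0.655)(10)x − (0.655)(10)(5.06) = 0
1245x² − 6.550x − 33.14 = 0
x = [6.550 + √(42.90 + 165052)]/(2 × 1245) = 0.1658 m

x = 0.166 m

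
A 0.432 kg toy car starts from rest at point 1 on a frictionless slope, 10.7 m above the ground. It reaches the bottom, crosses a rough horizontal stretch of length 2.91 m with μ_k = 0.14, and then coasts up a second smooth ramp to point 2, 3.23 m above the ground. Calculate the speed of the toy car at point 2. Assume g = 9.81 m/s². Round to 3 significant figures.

Energy at 1: mgh₁ = (0.432)(9.81)(10.7) = 45.346 J
Friction loss: W_f = μ_k mg d = 1.727 J
At 2: ½mv² + mgh₂ = mgh₁ − W_f
½mv² = 45.346 − 1.727 − 13.688 = 29.931 J
v = √(2 × 29.931/0.432) = 11.77 m/s

v = 11.8 m/s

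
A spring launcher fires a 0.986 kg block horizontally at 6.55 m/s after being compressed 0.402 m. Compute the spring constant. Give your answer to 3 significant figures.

k = 262 N/m

½kx² = ½mv²
k = mv²/x² = (0.986)(6.55)²/(0.402)² = 261.8 N/m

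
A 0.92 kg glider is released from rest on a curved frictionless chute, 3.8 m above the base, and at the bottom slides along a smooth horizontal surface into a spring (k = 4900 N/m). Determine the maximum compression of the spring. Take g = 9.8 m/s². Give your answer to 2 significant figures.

Gravitational PE at the top equals spring PE at max compression: mgh = ½kx²
x = √(2mgh/k) = √(2 × 0.92 × 9.8 × 3.8 / 4900) = 0.1183 m

x = 0.12 m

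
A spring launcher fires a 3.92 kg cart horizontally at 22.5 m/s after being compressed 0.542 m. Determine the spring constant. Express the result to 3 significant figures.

k = 6760 N/m

Energy stored in the spring equals the launch KE: ½kx² = ½mv²
k = mv²/x² = (3.92)(22.5)²/(0.542)² = 6755 N/m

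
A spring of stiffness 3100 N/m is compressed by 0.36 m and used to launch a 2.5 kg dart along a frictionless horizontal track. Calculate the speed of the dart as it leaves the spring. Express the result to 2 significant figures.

Conservation of energy: ½kx² = ½mv²
v = x√(k/m) = 0.36 × √(3100/2.5) = 12.68 m/s

v = 13 m/s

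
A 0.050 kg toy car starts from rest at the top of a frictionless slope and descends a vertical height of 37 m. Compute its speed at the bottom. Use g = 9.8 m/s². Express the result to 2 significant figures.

v = 27 m/s

Equating total energy at the two states: mgh = ½mv²
v = √(2gh) = √(2 × 9.8 × 37) = √725.20 = 26.93 m/s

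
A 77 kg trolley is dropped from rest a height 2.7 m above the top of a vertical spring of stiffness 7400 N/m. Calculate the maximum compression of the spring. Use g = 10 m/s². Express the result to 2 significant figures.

x = 0.86 m

Take the reference level at the top of the uncompressed spring. At max compression the trolley has fallen H + x and is momentarily at rest:
mg(H + x) = ½kx²
½(7400)x² − (77)(10)x − (77)(10)(2.7) = 0
3700x² − 770.0x − 2079 = 0
x = [770.0 + √(592900 + 3.0769e+07)]/(2 × 3700) = 0.8608 m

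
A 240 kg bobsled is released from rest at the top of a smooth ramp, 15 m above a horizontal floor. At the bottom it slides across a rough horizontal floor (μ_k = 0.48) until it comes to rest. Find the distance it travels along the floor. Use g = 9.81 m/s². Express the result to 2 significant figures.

Energy bookkeeping (friction removes W_f = μ_k N d):
At rest all PE has been dissipated by friction: mgh = μ_k m g d
d = h/μ_k = 15/0.48 = 31.25 m

d = 31 m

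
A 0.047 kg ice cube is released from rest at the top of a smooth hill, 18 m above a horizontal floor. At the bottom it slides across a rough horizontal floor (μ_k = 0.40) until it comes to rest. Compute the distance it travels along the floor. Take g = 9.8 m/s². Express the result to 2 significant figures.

d = 45 m

Energy at the top = energy at the end + work done against friction:
At rest all PE has been dissipated by friction: mgh = μ_k m g d
d = h/μ_k = 18/0.40 = 45.00 m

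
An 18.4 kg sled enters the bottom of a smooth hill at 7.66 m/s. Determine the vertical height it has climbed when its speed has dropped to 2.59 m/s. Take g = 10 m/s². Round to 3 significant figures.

Conservation of energy: ½mv₁² = ½mv₂² + mgh
h = (v₁² − v₂²)/(2g) = (7.66² − 2.59²)/(2 × 10) = 2.598 m

h = 2.60 m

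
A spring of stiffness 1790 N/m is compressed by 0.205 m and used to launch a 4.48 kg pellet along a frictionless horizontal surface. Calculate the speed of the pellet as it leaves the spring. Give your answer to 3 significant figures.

The pellet leaves the spring when the spring is at natural length, so ½kx² = ½mv²
v = x√(k/m) = 0.205 × √(1790/4.48) = 4.098 m/s

v = 4.10 m/s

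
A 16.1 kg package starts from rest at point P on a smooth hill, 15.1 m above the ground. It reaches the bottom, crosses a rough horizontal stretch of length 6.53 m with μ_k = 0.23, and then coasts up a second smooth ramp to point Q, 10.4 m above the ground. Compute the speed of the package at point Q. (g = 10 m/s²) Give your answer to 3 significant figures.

Energy at P: mgh₁ = (16.1)(10)(15.1) = 2431.1 J
Friction loss: W_f = μ_k mg d = 241.8 J
At Q: ½mv² + mgh₂ = mgh₁ − W_f
½mv² = 2431.1 − 241.8 − 1674.4 = 514.89 J
v = √(2 × 514.89/16.1) = 7.998 m/s

v = 8.00 m/s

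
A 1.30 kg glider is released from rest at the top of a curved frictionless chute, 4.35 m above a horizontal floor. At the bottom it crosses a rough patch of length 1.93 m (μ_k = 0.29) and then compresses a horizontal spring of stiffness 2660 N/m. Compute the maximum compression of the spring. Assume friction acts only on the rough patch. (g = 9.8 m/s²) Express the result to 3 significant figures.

x = 0.191 m

Initial energy: E₁ = mgh = (1.30)(9.8)(4.35) = 55.419 J
Friction removes W_f = μ_k mg d = (0.29)(1.30)(9.8)(1.93) = 7.131 J
Energy reaching the spring: E = 55.419 − 7.131 = 48.288 J
At max compression ½kx² = E ⇒ x = √(2E/k) = √(2 × 48.288/2660) = 0.1905 m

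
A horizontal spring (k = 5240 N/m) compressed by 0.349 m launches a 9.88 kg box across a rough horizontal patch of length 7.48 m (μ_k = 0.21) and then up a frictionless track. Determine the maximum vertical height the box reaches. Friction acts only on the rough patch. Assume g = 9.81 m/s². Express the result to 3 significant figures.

h = 1.72 m

Spring energy: E₀ = ½kx² = ½(5240)(0.349)² = 319.12 J
Friction: W_f = μ_k mg d = (0.21)(9.88)(9.81)(7.48) = 152.2 J
Energy at base of ramp: E = 319.12 − 152.2 = 166.87 J
At max height all remaining energy is PE: mgh = E ⇒ h = E/(mg) = 166.87/(9.88 × 9.81) = 1.722 m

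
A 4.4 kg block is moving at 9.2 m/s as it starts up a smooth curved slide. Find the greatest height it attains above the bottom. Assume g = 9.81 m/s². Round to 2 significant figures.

Setting KE at the bottom equal to PE gained: ½mv² = mgh
h = v²/(2g) = 9.2²/(2 × 9.81) = 4.314 m

h = 4.3 m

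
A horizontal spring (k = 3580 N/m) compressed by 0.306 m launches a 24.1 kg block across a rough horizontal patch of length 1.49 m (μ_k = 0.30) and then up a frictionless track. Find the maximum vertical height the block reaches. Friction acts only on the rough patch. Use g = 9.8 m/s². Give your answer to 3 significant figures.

h = 0.263 m

Spring energy: E₀ = ½kx² = ½(3580)(0.306)² = 167.61 J
Friction: W_f = μ_k mg d = (0.30)(24.1)(9.8)(1.49) = 105.6 J
Energy at base of ramp: E = 167.61 − 105.6 = 62.036 J
At max height all remaining energy is PE: mgh = E ⇒ h = E/(mg) = 62.036/(24.1 × 9.8) = 0.2627 m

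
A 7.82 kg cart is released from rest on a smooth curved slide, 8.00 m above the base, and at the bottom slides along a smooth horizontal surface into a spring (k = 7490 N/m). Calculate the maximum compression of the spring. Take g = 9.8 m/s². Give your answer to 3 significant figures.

x = 0.405 m

Energy conservation (no friction) from release to max compression: mgh = ½kx²
x = √(2mgh/k) = √(2 × 7.82 × 9.8 × 8.00 / 7490) = 0.4046 m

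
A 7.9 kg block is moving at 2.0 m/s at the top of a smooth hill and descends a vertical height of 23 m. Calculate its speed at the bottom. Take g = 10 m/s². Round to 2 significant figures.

v = 22 m/s

Mechanical energy is conserved (no friction): ½mv₀² + mgh = ½mv²
The mass cancels from both sides.
v² = v₀² + 2gh = (2.0)² + 2(10)(23) = 464.00
v = √464.00 = 21.54 m/s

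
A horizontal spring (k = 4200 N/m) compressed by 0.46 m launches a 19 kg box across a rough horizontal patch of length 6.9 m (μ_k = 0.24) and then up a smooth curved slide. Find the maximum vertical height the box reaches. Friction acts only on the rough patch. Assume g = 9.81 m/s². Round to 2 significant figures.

h = 0.73 m

Spring energy: E₀ = ½kx² = ½(4200)(0.46)² = 444.36 J
Friction: W_f = μ_k mg d = (0.24)(19)(9.81)(6.9) = 308.7 J
Energy at base of ramp: E = 444.36 − 308.7 = 135.70 J
At max height all remaining energy is PE: mgh = E ⇒ h = E/(mg) = 135.70/(19 × 9.81) = 0.7280 m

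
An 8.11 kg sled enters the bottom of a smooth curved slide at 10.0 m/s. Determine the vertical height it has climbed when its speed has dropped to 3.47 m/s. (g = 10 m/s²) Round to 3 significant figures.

Conservation of energy: ½mv₁² = ½mv₂² + mgh
h = (v₁² − v₂²)/(2g) = (10.0² − 3.47²)/(2 × 10) = 4.398 m

h = 4.40 m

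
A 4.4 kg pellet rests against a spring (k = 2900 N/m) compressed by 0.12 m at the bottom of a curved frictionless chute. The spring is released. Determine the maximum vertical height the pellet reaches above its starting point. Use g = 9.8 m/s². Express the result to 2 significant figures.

All spring PE becomes gravitational PE at the highest point: ½kx² = mgh
h = kx²/(2mg) = (2900)(0.12)²/(2 × 4.4 × 9.8) = 0.4842 m

h = 0.48 m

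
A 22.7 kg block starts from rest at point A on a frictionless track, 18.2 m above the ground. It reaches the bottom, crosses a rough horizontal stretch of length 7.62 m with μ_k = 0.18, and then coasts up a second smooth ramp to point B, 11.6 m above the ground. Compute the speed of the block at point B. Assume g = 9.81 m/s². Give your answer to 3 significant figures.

Energy at A: mgh₁ = (22.7)(9.81)(18.2) = 4052.9 J
Friction loss: W_f = μ_k mg d = 305.4 J
At B: ½mv² + mgh₂ = mgh₁ − W_f
½mv² = 4052.9 − 305.4 − 2583.2 = 1164.3 J
v = √(2 × 1164.3/22.7) = 10.13 m/s

v = 10.1 m/s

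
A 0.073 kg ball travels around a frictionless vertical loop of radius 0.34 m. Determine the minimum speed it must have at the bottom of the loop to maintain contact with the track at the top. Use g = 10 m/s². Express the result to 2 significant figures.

v = 4.1 m/s

At the top: mg = mv_top²/r ⇒ v_top² = gr = 3.400 m²/s²
Energy from bottom to top (height 2r): ½mv_bot² = ½mv_top² + mg(2r)
v_bot² = gr + 4gr = 5gr = 17.00
v_bot = √(5gr) = 4.123 m/s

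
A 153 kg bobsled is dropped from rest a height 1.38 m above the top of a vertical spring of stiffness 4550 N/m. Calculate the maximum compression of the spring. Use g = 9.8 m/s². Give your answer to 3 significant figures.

x = 1.34 m

Let x be the compression. The total drop is H + x, and the bobsled is instantaneously at rest at max compression, so energy conservation gives:
mg(H + x) = ½kx²
½(4550)x² − (153)(9.8)x − (153)(9.8)(1.38) = 0
2275x² − 1499x − 2069 = 0
x = [1499 + √(2.248e+06 + 1.8829e+07)]/(2 × 2275) = 1.339 m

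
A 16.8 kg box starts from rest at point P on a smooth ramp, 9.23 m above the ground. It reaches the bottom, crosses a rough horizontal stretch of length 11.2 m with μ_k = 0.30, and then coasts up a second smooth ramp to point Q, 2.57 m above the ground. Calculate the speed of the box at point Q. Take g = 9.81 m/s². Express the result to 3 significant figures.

v = 8.05 m/s

Energy at P: mgh₁ = (16.8)(9.81)(9.23) = 1521.2 J
Friction loss: W_f = μ_k mg d = 553.8 J
At Q: ½mv² + mgh₂ = mgh₁ − W_f
½mv² = 1521.2 − 553.8 − 423.56 = 543.87 J
v = √(2 × 543.87/16.8) = 8.046 m/s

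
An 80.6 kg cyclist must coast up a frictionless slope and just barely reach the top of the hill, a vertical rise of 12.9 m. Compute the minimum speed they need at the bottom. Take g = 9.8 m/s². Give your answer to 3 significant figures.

v = 15.9 m/s

At the top they are momentarily at rest, so all KE converts to PE: ½mv² = mgh
v = √(2gh) = √(2 × 9.8 × 12.9) = 15.90 m/s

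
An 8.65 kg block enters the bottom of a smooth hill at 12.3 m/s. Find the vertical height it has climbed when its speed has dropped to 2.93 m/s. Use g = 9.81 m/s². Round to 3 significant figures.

Conservation of energy: ½mv₁² = ½mv₂² + mgh
h = (v₁² − v₂²)/(2g) = (12.3² − 2.93²)/(2 × 9.81) = 7.273 m

h = 7.27 m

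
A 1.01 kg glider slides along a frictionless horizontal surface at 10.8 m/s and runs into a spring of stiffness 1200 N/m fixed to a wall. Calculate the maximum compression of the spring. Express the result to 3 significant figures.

x = 0.313 m

At max compression the glider is momentarily at rest: ½mv² = ½kx²
x = v√(m/k) = 10.8 × √(1.01/1200) = 0.3133 m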